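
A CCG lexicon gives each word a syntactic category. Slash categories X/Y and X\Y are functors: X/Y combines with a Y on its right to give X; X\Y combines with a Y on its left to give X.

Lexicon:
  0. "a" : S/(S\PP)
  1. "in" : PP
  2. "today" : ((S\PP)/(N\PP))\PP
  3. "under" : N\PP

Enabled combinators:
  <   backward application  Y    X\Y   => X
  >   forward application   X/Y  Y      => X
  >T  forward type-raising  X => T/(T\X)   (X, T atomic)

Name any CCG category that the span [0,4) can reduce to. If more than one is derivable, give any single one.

[0,4] S   >
  [0,1] "a" : S/(S\PP)
  [1,4] S\PP   >
    [1,3] (S\PP)/(N\PP)   <
      [1,2] "in" : PP
      [2,3] "today" : ((S\PP)/(N\PP))\PP
    [3,4] "under" : N\PP

S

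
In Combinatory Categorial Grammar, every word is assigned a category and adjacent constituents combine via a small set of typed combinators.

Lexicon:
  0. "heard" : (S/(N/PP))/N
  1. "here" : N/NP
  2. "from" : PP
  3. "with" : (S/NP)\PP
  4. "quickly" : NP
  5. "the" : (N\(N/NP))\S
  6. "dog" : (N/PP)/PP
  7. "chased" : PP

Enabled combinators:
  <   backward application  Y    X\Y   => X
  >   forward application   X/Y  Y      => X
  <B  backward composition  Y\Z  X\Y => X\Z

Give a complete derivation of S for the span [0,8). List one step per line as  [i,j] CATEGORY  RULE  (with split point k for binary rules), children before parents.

[0,1] (S/(N/PP))/N  lex  "heard"
[1,2] N/NP  lex  "here"
[2,3] PP  lex  "from"
[3,4] (S/NP)\PP  lex  "with"
[2,4] S/NP  <  k=3
[4,5] NP  lex  "quickly"
[2,5] S  >  k=4
[5,6] (N\(N/NP))\S  lex  "the"
[2,6] N\(N/NP)  <  k=5
[1,6] N  <  k=2
[0,6] S/(N/PP)  >  k=1
[6,7] (N/PP)/PP  lex  "dog"
[7,8] PP  lex  "chased"
[6,8] N/PP  >  k=7
[0,8] S  >  k=6

[0,8] S   >
  [0,6] S/(N/PP)   >
    [0,1] "heard" : (S/(N/PP))/N
    [1,6] N   <
      [1,2] "here" : N/NP
      [2,6] N\(N/NP)   <
        [2,5] S   >
          [2,4] S/NP   <
            [2,3] "from" : PP
            [3,4] "with" : (S/NP)\PP
          [4,5] "quickly" : NP
        [5,6] "the" : (N\(N/NP))\S
  [6,8] N/PP   >
    [6,7] "dog" : (N/PP)/PP
    [7,8] "chased" : PP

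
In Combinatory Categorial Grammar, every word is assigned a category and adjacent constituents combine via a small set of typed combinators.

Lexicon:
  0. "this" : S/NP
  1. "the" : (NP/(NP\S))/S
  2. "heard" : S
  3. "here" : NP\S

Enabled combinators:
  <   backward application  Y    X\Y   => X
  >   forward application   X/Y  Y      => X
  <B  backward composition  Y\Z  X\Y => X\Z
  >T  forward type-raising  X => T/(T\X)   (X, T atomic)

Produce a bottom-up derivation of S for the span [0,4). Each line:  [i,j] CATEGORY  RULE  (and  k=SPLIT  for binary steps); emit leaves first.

[0,4] S   >
  [0,1] "this" : S/NP
  [1,4] NP   >
    [1,3] NP/(NP\S)   >
      [1,2] "the" : (NP/(NP\S))/S
      [2,3] "heard" : S
    [3,4] "here" : NP\S

[0,1] S/NP  lex  "this"
[1,2] (NP/(NP\S))/S  lex  "the"
[2,3] S  lex  "heard"
[1,3] NP/(NP\S)  >  k=2
[3,4] NP\S  lex  "here"
[1,4] NP  >  k=3
[0,4] S  >  k=1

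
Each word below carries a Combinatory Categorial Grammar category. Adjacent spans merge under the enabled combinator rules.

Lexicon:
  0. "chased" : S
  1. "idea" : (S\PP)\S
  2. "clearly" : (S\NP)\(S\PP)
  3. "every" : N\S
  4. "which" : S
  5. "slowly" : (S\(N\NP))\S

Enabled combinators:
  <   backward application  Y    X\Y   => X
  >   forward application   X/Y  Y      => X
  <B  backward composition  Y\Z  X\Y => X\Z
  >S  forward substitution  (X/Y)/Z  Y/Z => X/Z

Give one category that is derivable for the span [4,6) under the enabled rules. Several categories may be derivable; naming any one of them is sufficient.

S\(N\NP)

[0,6] S   <
  [0,4] N\NP   <B
    [0,3] S\NP   <
      [0,2] S\PP   <
        [0,1] "chased" : S
        [1,2] "idea" : (S\PP)\S
      [2,3] "clearly" : (S\NP)\(S\PP)
    [3,4] "every" : N\S
  [4,6] S\(N\NP)   <
    [4,5] "which" : S
    [5,6] "slowly" : (S\(N\NP))\S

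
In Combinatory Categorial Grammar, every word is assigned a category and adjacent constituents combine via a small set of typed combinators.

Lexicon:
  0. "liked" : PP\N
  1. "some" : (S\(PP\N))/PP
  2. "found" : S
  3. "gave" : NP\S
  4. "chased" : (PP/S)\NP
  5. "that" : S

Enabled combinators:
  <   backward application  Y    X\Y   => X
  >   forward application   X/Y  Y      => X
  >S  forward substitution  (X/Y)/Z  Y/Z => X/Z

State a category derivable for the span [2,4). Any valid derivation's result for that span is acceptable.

[0,6] S   <
  [0,1] "liked" : PP\N
  [1,6] S\(PP\N)   >
    [1,2] "some" : (S\(PP\N))/PP
    [2,6] PP   >
      [2,5] PP/S   <
        [2,4] NP   <
          [2,3] "found" : S
          [3,4] "gave" : NP\S
        [4,5] "chased" : (PP/S)\NP
      [5,6] "that" : S

NP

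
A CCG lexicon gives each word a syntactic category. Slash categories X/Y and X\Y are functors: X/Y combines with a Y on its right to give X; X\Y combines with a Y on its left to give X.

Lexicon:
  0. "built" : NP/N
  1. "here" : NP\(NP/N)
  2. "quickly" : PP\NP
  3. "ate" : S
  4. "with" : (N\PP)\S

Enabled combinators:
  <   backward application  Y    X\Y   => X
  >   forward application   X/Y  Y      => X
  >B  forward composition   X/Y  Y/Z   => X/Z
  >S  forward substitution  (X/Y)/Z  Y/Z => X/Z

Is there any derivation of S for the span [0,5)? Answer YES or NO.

NP/N NP\(NP/N) PP\NP S (N\PP)\S
CKY chart[0,5] = {N}; S ∉ chart

NO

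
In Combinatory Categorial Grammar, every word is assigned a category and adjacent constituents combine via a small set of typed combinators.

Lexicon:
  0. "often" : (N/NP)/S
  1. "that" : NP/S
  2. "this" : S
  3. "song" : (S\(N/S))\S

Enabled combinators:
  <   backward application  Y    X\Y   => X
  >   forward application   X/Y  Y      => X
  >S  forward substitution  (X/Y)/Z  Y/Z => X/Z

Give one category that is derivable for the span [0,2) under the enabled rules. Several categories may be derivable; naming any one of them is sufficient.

[0,4] S   <
  [0,2] N/S   >S
    [0,1] "often" : (N/NP)/S
    [1,2] "that" : NP/S
  [2,4] S\(N/S)   <
    [2,3] "this" : S
    [3,4] "song" : (S\(N/S))\S

N/S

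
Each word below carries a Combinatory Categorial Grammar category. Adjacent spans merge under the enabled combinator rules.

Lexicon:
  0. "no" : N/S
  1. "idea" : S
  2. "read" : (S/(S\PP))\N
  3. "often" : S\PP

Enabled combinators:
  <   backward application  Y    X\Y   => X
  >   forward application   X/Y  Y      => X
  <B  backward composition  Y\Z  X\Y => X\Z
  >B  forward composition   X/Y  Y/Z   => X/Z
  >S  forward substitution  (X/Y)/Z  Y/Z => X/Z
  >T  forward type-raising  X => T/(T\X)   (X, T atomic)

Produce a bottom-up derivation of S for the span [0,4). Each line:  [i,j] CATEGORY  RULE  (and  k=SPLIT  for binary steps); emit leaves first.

[0,4] S   >
  [0,3] S/(S\PP)   <
    [0,2] N   >
      [0,1] "no" : N/S
      [1,2] "idea" : S
    [2,3] "read" : (S/(S\PP))\N
  [3,4] "often" : S\PP

[0,1] N/S  lex  "no"
[1,2] S  lex  "idea"
[0,2] N  >  k=1
[2,3] (S/(S\PP))\N  lex  "read"
[0,3] S/(S\PP)  <  k=2
[3,4] S\PP  lex  "often"
[0,4] S  >  k=3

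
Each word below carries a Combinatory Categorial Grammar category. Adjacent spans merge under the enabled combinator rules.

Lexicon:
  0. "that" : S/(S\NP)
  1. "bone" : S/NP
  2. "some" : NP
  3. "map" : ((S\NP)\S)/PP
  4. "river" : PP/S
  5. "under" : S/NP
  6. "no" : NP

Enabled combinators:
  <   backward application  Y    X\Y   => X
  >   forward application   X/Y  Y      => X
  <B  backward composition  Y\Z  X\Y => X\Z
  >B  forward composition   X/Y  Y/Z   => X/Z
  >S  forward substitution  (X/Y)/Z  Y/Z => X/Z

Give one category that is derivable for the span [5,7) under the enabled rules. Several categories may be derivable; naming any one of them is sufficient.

S

[0,7] S   >
  [0,1] "that" : S/(S\NP)
  [1,7] S\NP   <
    [1,3] S   >
      [1,2] "bone" : S/NP
      [2,3] "some" : NP
    [3,7] (S\NP)\S   >
      [3,4] "map" : ((S\NP)\S)/PP
      [4,7] PP   >
        [4,5] "river" : PP/S
        [5,7] S   >
          [5,6] "under" : S/NP
          [6,7] "no" : NP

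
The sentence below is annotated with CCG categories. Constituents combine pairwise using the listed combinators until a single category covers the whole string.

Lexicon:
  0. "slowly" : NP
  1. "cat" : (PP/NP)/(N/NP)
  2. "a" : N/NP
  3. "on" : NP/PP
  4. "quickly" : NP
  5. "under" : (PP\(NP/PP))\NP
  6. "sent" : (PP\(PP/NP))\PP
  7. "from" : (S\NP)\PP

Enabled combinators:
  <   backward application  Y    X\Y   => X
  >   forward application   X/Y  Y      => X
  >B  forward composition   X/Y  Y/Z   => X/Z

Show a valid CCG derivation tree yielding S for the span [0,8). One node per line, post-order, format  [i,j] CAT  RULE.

[0,1] NP  lex  "slowly"
[1,2] (PP/NP)/(N/NP)  lex  "cat"
[2,3] N/NP  lex  "a"
[1,3] PP/NP  >  k=2
[3,4] NP/PP  lex  "on"
[4,5] NP  lex  "quickly"
[5,6] (PP\(NP/PP))\NP  lex  "under"
[4,6] PP\(NP/PP)  <  k=5
[3,6] PP  <  k=4
[6,7] (PP\(PP/NP))\PP  lex  "sent"
[3,7] PP\(PP/NP)  <  k=6
[1,7] PP  <  k=3
[7,8] (S\NP)\PP  lex  "from"
[1,8] S\NP  <  k=7
[0,8] S  <  k=1

[0,8] S   <
  [0,1] "slowly" : NP
  [1,8] S\NP   <
    [1,7] PP   <
      [1,3] PP/NP   >
        [1,2] "cat" : (PP/NP)/(N/NP)
        [2,3] "a" : N/NP
      [3,7] PP\(PP/NP)   <
        [3,6] PP   <
          [3,4] "on" : NP/PP
          [4,6] PP\(NP/PP)   <
            [4,5] "quickly" : NP
            [5,6] "under" : (PP\(NP/PP))\NP
        [6,7] "sent" : (PP\(PP/NP))\PP
    [7,8] "from" : (S\NP)\PP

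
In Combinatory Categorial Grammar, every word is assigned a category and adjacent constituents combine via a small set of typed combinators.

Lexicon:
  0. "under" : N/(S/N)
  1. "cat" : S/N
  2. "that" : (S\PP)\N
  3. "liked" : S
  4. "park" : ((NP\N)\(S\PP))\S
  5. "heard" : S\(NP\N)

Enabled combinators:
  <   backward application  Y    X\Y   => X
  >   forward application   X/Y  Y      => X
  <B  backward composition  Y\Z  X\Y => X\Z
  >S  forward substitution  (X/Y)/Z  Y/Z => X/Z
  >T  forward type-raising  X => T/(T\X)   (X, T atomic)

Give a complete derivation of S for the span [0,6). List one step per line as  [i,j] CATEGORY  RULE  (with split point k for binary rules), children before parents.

[0,1] N/(S/N)  lex  "under"
[1,2] S/N  lex  "cat"
[0,2] N  >  k=1
[2,3] (S\PP)\N  lex  "that"
[0,3] S\PP  <  k=2
[3,4] S  lex  "liked"
[4,5] ((NP\N)\(S\PP))\S  lex  "park"
[3,5] (NP\N)\(S\PP)  <  k=4
[0,5] NP\N  <  k=3
[5,6] S\(NP\N)  lex  "heard"
[0,6] S  <  k=5

[0,6] S   <
  [0,5] NP\N   <
    [0,3] S\PP   <
      [0,2] N   >
        [0,1] "under" : N/(S/N)
        [1,2] "cat" : S/N
      [2,3] "that" : (S\PP)\N
    [3,5] (NP\N)\(S\PP)   <
      [3,4] "liked" : S
      [4,5] "park" : ((NP\N)\(S\PP))\S
  [5,6] "heard" : S\(NP\N)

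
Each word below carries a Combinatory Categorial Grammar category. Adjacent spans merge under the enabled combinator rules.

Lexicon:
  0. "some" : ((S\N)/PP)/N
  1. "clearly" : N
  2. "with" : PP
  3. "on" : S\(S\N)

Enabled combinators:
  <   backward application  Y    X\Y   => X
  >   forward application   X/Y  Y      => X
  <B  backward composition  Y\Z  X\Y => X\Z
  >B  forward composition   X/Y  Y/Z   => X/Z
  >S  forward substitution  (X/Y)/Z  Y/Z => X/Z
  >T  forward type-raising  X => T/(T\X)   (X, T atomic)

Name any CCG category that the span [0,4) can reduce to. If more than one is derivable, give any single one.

S

[0,4] S   <
  [0,3] S\N   >
    [0,2] (S\N)/PP   >
      [0,1] "some" : ((S\N)/PP)/N
      [1,2] "clearly" : N
    [2,3] "with" : PP
  [3,4] "on" : S\(S\N)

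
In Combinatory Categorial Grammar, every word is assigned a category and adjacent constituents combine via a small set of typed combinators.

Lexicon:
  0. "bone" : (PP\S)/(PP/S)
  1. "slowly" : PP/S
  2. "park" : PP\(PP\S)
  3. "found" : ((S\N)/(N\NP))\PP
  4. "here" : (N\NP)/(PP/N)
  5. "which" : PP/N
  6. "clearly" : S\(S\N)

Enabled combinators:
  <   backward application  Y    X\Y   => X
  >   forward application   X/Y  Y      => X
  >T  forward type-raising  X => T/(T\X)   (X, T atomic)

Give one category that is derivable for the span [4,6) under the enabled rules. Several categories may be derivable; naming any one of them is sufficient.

N\NP

[0,7] S   <
  [0,6] S\N   >
    [0,4] (S\N)/(N\NP)   <
      [0,3] PP   <
        [0,2] PP\S   >
          [0,1] "bone" : (PP\S)/(PP/S)
          [1,2] "slowly" : PP/S
        [2,3] "park" : PP\(PP\S)
      [3,4] "found" : ((S\N)/(N\NP))\PP
    [4,6] N\NP   >
      [4,5] "here" : (N\NP)/(PP/N)
      [5,6] "which" : PP/N
  [6,7] "clearly" : S\(S\N)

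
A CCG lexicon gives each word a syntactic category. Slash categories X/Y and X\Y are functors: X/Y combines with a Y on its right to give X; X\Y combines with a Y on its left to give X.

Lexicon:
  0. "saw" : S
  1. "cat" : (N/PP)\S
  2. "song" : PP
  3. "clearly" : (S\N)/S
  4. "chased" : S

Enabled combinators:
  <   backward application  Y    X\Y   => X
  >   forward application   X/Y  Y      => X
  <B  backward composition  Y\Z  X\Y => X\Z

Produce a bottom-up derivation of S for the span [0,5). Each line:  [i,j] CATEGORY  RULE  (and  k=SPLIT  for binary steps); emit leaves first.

[0,1] S  lex  "saw"
[1,2] (N/PP)\S  lex  "cat"
[0,2] N/PP  <  k=1
[2,3] PP  lex  "song"
[0,3] N  >  k=2
[3,4] (S\N)/S  lex  "clearly"
[4,5] S  lex  "chased"
[3,5] S\N  >  k=4
[0,5] S  <  k=3

[0,5] S   <
  [0,3] N   >
    [0,2] N/PP   <
      [0,1] "saw" : S
      [1,2] "cat" : (N/PP)\S
    [2,3] "song" : PP
  [3,5] S\N   >
    [3,4] "clearly" : (S\N)/S
    [4,5] "chased" : S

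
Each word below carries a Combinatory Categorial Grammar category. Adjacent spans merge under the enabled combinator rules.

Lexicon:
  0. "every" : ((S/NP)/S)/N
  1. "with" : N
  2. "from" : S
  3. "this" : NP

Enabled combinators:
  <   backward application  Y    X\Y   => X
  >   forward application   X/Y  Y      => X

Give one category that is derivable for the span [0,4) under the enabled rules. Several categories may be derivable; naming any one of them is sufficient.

S

[0,4] S   >
  [0,3] S/NP   >
    [0,2] (S/NP)/S   >
      [0,1] "every" : ((S/NP)/S)/N
      [1,2] "with" : N
    [2,3] "from" : S
  [3,4] "this" : NP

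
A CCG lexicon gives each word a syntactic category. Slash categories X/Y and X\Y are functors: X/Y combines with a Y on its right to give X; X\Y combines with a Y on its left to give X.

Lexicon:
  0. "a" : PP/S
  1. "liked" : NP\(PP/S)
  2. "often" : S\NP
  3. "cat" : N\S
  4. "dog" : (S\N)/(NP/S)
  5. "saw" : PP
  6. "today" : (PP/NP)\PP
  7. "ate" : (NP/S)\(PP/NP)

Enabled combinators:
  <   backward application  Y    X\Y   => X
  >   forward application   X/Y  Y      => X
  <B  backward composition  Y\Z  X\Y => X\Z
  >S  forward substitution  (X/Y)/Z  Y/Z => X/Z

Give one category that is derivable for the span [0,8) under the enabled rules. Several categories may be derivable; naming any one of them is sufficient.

[0,8] S   <
  [0,4] N   <
    [0,2] NP   <
      [0,1] "a" : PP/S
      [1,2] "liked" : NP\(PP/S)
    [2,4] N\NP   <B
      [2,3] "often" : S\NP
      [3,4] "cat" : N\S
  [4,8] S\N   >
    [4,5] "dog" : (S\N)/(NP/S)
    [5,8] NP/S   <
      [5,7] PP/NP   <
        [5,6] "saw" : PP
        [6,7] "today" : (PP/NP)\PP
      [7,8] "ate" : (NP/S)\(PP/NP)

S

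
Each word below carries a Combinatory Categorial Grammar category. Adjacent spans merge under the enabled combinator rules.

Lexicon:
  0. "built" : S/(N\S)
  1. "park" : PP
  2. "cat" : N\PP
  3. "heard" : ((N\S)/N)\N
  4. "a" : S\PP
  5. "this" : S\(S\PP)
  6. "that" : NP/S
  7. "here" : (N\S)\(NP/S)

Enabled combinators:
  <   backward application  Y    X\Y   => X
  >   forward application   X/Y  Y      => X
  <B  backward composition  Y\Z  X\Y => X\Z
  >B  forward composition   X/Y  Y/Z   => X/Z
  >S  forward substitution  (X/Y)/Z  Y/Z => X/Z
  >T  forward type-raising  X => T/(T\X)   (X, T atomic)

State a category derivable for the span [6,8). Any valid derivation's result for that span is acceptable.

[0,8] S   >
  [0,1] "built" : S/(N\S)
  [1,8] N\S   >
    [1,4] (N\S)/N   <
      [1,3] N   >
        [1,2] N/(N\PP)   >T
          [1,2] "park" : PP
        [2,3] "cat" : N\PP
      [3,4] "heard" : ((N\S)/N)\N
    [4,8] N   <
      [4,6] S   <
        [4,5] "a" : S\PP
        [5,6] "this" : S\(S\PP)
      [6,8] N\S   <
        [6,7] "that" : NP/S
        [7,8] "here" : (N\S)\(NP/S)

N\S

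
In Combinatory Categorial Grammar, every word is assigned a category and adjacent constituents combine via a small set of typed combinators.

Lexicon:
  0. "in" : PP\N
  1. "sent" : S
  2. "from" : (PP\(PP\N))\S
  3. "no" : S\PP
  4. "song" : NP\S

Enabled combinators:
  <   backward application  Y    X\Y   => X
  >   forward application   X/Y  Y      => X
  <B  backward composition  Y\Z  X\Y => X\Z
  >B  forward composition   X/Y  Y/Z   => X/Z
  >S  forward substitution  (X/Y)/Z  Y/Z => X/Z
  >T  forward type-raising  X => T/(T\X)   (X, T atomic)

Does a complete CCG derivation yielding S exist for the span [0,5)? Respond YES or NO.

PP\N S (PP\(PP\N))\S S\PP NP\S
CKY chart[0,5] = {N/(N\NP), NP, NP/(NP\NP), PP/(PP\NP), S/(S\NP)}; S ∉ chart

NO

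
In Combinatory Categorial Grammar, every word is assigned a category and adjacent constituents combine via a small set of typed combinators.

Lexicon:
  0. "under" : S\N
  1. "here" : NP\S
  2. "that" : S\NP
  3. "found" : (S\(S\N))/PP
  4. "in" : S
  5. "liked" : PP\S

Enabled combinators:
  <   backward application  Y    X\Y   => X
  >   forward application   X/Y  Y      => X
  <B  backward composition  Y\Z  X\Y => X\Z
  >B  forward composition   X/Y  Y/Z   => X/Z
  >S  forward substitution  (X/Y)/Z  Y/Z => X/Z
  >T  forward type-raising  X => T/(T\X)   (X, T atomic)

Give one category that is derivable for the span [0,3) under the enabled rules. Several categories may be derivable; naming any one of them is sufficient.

S\N

[0,6] S   <
  [0,3] S\N   <B
    [0,2] NP\N   <B
      [0,1] "under" : S\N
      [1,2] "here" : NP\S
    [2,3] "that" : S\NP
  [3,6] S\(S\N)   >
    [3,4] "found" : (S\(S\N))/PP
    [4,6] PP   >
      [4,5] PP/(PP\S)   >T
        [4,5] "in" : S
      [5,6] "liked" : PP\S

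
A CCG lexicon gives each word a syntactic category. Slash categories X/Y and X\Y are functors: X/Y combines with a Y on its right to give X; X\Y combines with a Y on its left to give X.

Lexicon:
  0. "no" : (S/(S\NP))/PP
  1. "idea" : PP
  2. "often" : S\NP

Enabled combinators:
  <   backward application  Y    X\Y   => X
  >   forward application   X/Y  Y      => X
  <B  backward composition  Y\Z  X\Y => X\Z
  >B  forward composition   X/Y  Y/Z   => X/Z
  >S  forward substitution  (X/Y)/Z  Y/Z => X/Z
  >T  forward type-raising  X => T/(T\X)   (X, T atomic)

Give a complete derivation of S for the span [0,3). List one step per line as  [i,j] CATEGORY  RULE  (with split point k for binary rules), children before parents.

[0,3] S   >
  [0,2] S/(S\NP)   >
    [0,1] "no" : (S/(S\NP))/PP
    [1,2] "idea" : PP
  [2,3] "often" : S\NP

[0,1] (S/(S\NP))/PP  lex  "no"
[1,2] PP  lex  "idea"
[0,2] S/(S\NP)  >  k=1
[2,3] S\NP  lex  "often"
[0,3] S  >  k=2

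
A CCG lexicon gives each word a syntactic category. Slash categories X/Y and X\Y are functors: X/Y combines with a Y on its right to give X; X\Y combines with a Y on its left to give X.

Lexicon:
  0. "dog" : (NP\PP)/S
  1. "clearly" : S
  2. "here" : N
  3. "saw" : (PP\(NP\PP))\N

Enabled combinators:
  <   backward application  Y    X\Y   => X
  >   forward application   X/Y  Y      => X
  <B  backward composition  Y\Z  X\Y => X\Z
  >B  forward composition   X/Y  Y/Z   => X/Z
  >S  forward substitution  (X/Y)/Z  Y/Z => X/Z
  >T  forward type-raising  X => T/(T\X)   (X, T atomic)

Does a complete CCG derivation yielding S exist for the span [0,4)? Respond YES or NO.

NO

(NP\PP)/S S N (PP\(NP\PP))\N
CKY chart[0,4] = {N/(N\PP), NP/(NP\PP), PP, PP/(PP\PP), S/(S\PP)}; S ∉ chart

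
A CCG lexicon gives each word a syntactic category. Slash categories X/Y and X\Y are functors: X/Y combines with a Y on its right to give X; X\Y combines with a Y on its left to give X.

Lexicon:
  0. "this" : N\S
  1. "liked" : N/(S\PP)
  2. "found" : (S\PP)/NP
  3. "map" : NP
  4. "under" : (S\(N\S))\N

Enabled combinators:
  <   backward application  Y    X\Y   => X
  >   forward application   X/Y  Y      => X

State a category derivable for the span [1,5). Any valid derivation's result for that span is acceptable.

S\(N\S)

[0,5] S   <
  [0,1] "this" : N\S
  [1,5] S\(N\S)   <
    [1,4] N   >
      [1,2] "liked" : N/(S\PP)
      [2,4] S\PP   >
        [2,3] "found" : (S\PP)/NP
        [3,4] "map" : NP
    [4,5] "under" : (S\(N\S))\N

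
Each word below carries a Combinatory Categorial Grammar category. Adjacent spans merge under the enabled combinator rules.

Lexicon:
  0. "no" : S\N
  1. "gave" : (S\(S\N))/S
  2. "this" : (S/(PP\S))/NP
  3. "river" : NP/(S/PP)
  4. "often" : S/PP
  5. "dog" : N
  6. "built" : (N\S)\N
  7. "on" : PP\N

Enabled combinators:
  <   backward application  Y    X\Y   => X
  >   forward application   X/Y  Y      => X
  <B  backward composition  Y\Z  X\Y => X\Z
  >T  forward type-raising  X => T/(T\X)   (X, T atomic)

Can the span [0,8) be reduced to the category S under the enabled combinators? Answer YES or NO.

[0,8] S   <
  [0,1] "no" : S\N
  [1,8] S\(S\N)   >
    [1,2] "gave" : (S\(S\N))/S
    [2,8] S   >
      [2,5] S/(PP\S)   >
        [2,3] "this" : (S/(PP\S))/NP
        [3,5] NP   >
          [3,4] "river" : NP/(S/PP)
          [4,5] "often" : S/PP
      [5,8] PP\S   <B
        [5,7] N\S   <
          [5,6] "dog" : N
          [6,7] "built" : (N\S)\N
        [7,8] "on" : PP\N

YES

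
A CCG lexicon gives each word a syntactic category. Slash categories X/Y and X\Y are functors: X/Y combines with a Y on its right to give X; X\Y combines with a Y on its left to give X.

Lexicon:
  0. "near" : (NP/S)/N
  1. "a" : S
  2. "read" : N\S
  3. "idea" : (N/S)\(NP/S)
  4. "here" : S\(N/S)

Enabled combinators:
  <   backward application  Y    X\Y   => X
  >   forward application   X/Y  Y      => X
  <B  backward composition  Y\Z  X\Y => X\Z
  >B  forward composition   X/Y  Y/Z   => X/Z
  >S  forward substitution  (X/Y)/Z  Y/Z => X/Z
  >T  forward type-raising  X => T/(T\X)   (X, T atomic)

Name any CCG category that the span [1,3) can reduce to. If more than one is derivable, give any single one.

[0,5] S   <
  [0,4] N/S   <
    [0,3] NP/S   >
      [0,1] "near" : (NP/S)/N
      [1,3] N   <
        [1,2] "a" : S
        [2,3] "read" : N\S
    [3,4] "idea" : (N/S)\(NP/S)
  [4,5] "here" : S\(N/S)

N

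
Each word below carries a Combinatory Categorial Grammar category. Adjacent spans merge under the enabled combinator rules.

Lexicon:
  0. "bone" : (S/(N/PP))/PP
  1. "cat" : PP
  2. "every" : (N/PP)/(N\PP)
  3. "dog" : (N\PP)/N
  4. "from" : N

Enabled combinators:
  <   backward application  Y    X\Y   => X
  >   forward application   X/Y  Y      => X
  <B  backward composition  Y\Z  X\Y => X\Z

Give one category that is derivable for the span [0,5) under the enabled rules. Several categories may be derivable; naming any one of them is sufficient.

[0,5] S   >
  [0,2] S/(N/PP)   >
    [0,1] "bone" : (S/(N/PP))/PP
    [1,2] "cat" : PP
  [2,5] N/PP   >
    [2,3] "every" : (N/PP)/(N\PP)
    [3,5] N\PP   >
      [3,4] "dog" : (N\PP)/N
      [4,5] "from" : N

S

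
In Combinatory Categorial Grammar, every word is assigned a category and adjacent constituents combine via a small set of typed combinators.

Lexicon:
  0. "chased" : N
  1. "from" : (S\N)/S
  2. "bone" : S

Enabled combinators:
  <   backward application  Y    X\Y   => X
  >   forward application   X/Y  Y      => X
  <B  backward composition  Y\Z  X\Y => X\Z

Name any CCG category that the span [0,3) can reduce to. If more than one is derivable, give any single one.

[0,3] S   <
  [0,1] "chased" : N
  [1,3] S\N   >
    [1,2] "from" : (S\N)/S
    [2,3] "bone" : S

S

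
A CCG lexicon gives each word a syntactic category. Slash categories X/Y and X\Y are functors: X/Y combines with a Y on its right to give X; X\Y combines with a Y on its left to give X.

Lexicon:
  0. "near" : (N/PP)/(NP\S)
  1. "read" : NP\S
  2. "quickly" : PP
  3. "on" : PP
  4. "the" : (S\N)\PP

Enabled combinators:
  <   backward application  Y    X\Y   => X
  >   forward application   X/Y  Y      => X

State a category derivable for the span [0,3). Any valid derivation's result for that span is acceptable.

N

[0,5] S   <
  [0,3] N   >
    [0,2] N/PP   >
      [0,1] "near" : (N/PP)/(NP\S)
      [1,2] "read" : NP\S
    [2,3] "quickly" : PP
  [3,5] S\N   <
    [3,4] "on" : PP
    [4,5] "the" : (S\N)\PP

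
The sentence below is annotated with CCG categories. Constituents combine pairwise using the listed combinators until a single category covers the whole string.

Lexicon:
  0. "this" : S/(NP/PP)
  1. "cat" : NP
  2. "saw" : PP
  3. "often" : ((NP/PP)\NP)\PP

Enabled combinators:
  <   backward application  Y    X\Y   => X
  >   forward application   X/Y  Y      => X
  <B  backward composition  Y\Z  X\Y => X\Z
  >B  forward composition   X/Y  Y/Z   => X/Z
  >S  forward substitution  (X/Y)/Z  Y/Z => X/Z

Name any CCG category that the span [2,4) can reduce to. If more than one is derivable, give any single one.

[0,4] S   >
  [0,1] "this" : S/(NP/PP)
  [1,4] NP/PP   <
    [1,2] "cat" : NP
    [2,4] (NP/PP)\NP   <
      [2,3] "saw" : PP
      [3,4] "often" : ((NP/PP)\NP)\PP

(NP/PP)\NP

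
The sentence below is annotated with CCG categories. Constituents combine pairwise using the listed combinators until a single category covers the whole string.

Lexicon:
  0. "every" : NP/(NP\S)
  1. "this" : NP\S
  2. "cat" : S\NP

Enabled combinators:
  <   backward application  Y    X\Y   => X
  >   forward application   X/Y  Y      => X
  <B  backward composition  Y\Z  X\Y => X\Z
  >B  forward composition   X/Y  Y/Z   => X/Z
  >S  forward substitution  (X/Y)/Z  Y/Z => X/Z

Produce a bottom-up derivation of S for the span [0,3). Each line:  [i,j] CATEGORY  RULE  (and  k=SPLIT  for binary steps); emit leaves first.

[0,1] NP/(NP\S)  lex  "every"
[1,2] NP\S  lex  "this"
[0,2] NP  >  k=1
[2,3] S\NP  lex  "cat"
[0,3] S  <  k=2

[0,3] S   <
  [0,2] NP   >
    [0,1] "every" : NP/(NP\S)
    [1,2] "this" : NP\S
  [2,3] "cat" : S\NP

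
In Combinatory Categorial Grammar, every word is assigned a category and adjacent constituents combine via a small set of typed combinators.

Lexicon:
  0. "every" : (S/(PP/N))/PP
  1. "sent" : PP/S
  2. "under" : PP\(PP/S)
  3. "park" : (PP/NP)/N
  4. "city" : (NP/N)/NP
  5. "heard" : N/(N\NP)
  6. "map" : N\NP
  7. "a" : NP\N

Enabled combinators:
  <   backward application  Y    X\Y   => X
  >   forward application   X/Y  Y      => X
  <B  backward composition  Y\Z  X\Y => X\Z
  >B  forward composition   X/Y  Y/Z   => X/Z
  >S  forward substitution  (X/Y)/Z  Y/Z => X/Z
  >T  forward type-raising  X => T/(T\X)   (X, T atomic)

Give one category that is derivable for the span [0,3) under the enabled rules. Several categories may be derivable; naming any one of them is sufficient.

[0,8] S   >
  [0,3] S/(PP/N)   >
    [0,1] "every" : (S/(PP/N))/PP
    [1,3] PP   <
      [1,2] "sent" : PP/S
      [2,3] "under" : PP\(PP/S)
  [3,8] PP/N   >S
    [3,4] "park" : (PP/NP)/N
    [4,8] NP/N   >
      [4,5] "city" : (NP/N)/NP
      [5,8] NP   <
        [5,7] N   >
          [5,6] "heard" : N/(N\NP)
          [6,7] "map" : N\NP
        [7,8] "a" : NP\N

S/(PP/N)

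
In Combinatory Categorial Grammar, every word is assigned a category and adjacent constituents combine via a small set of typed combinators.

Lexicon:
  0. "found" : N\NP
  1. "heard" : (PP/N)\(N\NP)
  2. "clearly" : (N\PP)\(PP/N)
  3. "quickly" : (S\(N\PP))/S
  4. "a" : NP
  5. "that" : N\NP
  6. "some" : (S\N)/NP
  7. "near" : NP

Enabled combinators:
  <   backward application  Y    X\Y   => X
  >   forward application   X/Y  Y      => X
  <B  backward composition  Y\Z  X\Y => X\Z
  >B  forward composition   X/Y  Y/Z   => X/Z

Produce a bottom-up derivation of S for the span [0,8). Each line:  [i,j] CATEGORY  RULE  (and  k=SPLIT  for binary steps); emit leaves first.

[0,8] S   <
  [0,3] N\PP   <
    [0,2] PP/N   <
      [0,1] "found" : N\NP
      [1,2] "heard" : (PP/N)\(N\NP)
    [2,3] "clearly" : (N\PP)\(PP/N)
  [3,8] S\(N\PP)   >
    [3,4] "quickly" : (S\(N\PP))/S
    [4,8] S   <
      [4,6] N   <
        [4,5] "a" : NP
        [5,6] "that" : N\NP
      [6,8] S\N   >
        [6,7] "some" : (S\N)/NP
        [7,8] "near" : NP

[0,1] N\NP  lex  "found"
[1,2] (PP/N)\(N\NP)  lex  "heard"
[0,2] PP/N  <  k=1
[2,3] (N\PP)\(PP/N)  lex  "clearly"
[0,3] N\PP  <  k=2
[3,4] (S\(N\PP))/S  lex  "quickly"
[4,5] NP  lex  "a"
[5,6] N\NP  lex  "that"
[4,6] N  <  k=5
[6,7] (S\N)/NP  lex  "some"
[7,8] NP  lex  "near"
[6,8] S\N  >  k=7
[4,8] S  <  k=6
[3,8] S\(N\PP)  >  k=4
[0,8] S  <  k=3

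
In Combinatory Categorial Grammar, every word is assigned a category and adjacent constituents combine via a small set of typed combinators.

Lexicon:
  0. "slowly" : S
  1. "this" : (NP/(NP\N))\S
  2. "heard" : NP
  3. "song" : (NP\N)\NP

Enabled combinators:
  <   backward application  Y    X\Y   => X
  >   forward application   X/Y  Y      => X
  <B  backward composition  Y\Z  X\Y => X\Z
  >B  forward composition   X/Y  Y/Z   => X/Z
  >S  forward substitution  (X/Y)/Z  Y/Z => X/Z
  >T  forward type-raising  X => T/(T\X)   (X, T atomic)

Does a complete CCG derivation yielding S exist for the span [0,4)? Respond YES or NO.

NO

S (NP/(NP\N))\S NP (NP\N)\NP
CKY chart[0,4] = {N/(N\NP), NP, NP/(NP\NP), PP/(PP\NP), S/(S\NP)}; S ∉ chart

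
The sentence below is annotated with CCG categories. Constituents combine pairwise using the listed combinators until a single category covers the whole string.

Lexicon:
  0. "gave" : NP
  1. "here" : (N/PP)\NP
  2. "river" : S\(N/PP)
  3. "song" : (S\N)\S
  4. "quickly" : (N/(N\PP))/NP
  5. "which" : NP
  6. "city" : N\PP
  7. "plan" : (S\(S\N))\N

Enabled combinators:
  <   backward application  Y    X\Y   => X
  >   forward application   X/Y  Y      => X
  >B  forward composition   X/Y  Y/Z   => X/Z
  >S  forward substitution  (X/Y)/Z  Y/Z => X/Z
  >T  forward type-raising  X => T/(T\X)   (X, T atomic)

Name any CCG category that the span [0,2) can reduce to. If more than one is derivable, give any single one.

[0,8] S   <
  [0,4] S\N   <
    [0,3] S   <
      [0,2] N/PP   <
        [0,1] "gave" : NP
        [1,2] "here" : (N/PP)\NP
      [2,3] "river" : S\(N/PP)
    [3,4] "song" : (S\N)\S
  [4,8] S\(S\N)   <
    [4,7] N   >
      [4,6] N/(N\PP)   >
        [4,5] "quickly" : (N/(N\PP))/NP
        [5,6] "which" : NP
      [6,7] "city" : N\PP
    [7,8] "plan" : (S\(S\N))\N

N/PP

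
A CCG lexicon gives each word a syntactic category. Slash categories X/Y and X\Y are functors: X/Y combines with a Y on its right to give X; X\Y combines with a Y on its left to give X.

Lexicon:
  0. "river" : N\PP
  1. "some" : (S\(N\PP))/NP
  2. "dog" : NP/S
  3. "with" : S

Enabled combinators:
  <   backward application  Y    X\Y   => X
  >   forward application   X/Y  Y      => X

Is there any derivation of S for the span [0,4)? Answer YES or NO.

YES

[0,4] S   <
  [0,1] "river" : N\PP
  [1,4] S\(N\PP)   >
    [1,2] "some" : (S\(N\PP))/NP
    [2,4] NP   >
      [2,3] "dog" : NP/S
      [3,4] "with" : S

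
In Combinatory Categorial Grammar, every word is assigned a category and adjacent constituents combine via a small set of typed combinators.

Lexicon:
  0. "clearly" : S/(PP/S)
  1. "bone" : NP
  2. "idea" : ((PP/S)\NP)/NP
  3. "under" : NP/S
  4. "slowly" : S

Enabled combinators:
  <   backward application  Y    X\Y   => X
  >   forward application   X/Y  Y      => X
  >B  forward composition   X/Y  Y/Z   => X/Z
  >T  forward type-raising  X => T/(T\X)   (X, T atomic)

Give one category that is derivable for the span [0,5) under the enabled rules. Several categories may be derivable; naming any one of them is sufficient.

[0,5] S   >
  [0,1] "clearly" : S/(PP/S)
  [1,5] PP/S   <
    [1,2] "bone" : NP
    [2,5] (PP/S)\NP   >
      [2,3] "idea" : ((PP/S)\NP)/NP
      [3,5] NP   >
        [3,4] "under" : NP/S
        [4,5] "slowly" : S

S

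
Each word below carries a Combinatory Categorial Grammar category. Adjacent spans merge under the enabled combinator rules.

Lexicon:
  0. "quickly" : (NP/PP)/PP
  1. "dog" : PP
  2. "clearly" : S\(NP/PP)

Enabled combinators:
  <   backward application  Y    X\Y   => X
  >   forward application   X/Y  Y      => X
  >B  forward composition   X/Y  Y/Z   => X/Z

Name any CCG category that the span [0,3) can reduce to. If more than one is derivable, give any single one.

[0,3] S   <
  [0,2] NP/PP   >
    [0,1] "quickly" : (NP/PP)/PP
    [1,2] "dog" : PP
  [2,3] "clearly" : S\(NP/PP)

S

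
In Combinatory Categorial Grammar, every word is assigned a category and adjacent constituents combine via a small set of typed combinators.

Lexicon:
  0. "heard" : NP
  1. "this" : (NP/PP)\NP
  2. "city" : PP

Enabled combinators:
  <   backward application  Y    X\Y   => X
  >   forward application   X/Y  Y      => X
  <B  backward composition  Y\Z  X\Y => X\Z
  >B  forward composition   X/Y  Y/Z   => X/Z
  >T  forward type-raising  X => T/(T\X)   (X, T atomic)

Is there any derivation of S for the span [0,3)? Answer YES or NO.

NP (NP/PP)\NP PP
CKY chart[0,3] = {N/(N\NP), NP, NP/(NP\NP), NP/(PP\PP), PP/(PP\NP), S/(S\NP)}; S ∉ chart

NO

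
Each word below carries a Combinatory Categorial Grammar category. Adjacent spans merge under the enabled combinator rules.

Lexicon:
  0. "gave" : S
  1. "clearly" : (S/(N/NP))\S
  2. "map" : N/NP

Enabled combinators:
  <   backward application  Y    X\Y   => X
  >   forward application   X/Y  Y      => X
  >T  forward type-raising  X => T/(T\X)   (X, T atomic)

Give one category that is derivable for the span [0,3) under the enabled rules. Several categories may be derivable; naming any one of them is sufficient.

[0,3] S   >
  [0,2] S/(N/NP)   <
    [0,1] "gave" : S
    [1,2] "clearly" : (S/(N/NP))\S
  [2,3] "map" : N/NP

S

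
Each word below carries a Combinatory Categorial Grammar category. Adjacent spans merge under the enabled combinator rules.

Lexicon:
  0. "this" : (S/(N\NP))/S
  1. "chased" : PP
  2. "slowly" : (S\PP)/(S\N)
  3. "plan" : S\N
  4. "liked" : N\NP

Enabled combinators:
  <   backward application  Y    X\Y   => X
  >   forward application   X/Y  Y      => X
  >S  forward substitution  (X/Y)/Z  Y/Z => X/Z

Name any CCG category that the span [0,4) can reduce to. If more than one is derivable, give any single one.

[0,5] S   >
  [0,4] S/(N\NP)   >
    [0,1] "this" : (S/(N\NP))/S
    [1,4] S   <
      [1,2] "chased" : PP
      [2,4] S\PP   >
        [2,3] "slowly" : (S\PP)/(S\N)
        [3,4] "plan" : S\N
  [4,5] "liked" : N\NP

S/(N\NP)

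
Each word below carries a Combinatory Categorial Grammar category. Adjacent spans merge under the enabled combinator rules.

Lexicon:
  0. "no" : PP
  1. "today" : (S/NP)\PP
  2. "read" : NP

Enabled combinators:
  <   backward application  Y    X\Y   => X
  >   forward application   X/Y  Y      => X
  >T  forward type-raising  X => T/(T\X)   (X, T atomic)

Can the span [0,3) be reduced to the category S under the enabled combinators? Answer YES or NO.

YES

[0,3] S   >
  [0,2] S/NP   <
    [0,1] "no" : PP
    [1,2] "today" : (S/NP)\PP
  [2,3] "read" : NP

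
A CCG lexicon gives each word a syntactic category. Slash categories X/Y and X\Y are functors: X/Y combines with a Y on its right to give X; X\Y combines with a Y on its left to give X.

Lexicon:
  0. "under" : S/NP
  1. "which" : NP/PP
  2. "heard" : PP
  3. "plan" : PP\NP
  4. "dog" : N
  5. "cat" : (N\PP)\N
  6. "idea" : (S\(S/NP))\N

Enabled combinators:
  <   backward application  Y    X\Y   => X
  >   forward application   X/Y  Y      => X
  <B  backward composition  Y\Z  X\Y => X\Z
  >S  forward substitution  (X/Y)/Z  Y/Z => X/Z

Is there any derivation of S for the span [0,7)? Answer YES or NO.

[0,7] S   <
  [0,1] "under" : S/NP
  [1,7] S\(S/NP)   <
    [1,6] N   <
      [1,4] PP   <
        [1,3] NP   >
          [1,2] "which" : NP/PP
          [2,3] "heard" : PP
        [3,4] "plan" : PP\NP
      [4,6] N\PP   <
        [4,5] "dog" : N
        [5,6] "cat" : (N\PP)\N
    [6,7] "idea" : (S\(S/NP))\N

YES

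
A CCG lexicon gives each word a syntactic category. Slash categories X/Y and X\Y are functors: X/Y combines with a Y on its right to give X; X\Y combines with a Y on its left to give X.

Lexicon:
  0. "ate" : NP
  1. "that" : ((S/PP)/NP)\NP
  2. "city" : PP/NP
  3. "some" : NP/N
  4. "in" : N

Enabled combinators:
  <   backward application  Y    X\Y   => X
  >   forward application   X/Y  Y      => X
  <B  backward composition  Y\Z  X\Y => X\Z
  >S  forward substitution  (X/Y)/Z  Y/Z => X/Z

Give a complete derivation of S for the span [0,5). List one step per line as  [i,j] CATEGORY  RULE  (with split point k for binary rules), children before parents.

[0,1] NP  lex  "ate"
[1,2] ((S/PP)/NP)\NP  lex  "that"
[0,2] (S/PP)/NP  <  k=1
[2,3] PP/NP  lex  "city"
[0,3] S/NP  >S  k=2
[3,4] NP/N  lex  "some"
[4,5] N  lex  "in"
[3,5] NP  >  k=4
[0,5] S  >  k=3

[0,5] S   >
  [0,3] S/NP   >S
    [0,2] (S/PP)/NP   <
      [0,1] "ate" : NP
      [1,2] "that" : ((S/PP)/NP)\NP
    [2,3] "city" : PP/NP
  [3,5] NP   >
    [3,4] "some" : NP/N
    [4,5] "in" : N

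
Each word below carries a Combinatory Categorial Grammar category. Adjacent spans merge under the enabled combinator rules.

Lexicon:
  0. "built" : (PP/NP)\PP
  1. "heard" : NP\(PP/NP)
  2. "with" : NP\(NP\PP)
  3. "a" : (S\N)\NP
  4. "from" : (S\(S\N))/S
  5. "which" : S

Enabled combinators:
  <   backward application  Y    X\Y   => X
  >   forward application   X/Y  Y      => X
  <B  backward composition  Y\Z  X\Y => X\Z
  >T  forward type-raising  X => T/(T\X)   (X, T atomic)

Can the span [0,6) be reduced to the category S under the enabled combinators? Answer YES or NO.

YES

[0,6] S   <
  [0,4] S\N   <
    [0,3] NP   <
      [0,2] NP\PP   <B
        [0,1] "built" : (PP/NP)\PP
        [1,2] "heard" : NP\(PP/NP)
      [2,3] "with" : NP\(NP\PP)
    [3,4] "a" : (S\N)\NP
  [4,6] S\(S\N)   >
    [4,5] "from" : (S\(S\N))/S
    [5,6] "which" : S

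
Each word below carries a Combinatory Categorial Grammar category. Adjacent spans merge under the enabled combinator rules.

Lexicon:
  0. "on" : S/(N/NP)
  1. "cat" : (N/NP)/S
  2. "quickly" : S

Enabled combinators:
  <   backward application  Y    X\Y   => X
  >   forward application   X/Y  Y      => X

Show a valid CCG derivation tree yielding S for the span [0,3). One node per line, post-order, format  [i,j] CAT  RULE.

[0,3] S   >
  [0,1] "on" : S/(N/NP)
  [1,3] N/NP   >
    [1,2] "cat" : (N/NP)/S
    [2,3] "quickly" : S

[0,1] S/(N/NP)  lex  "on"
[1,2] (N/NP)/S  lex  "cat"
[2,3] S  lex  "quickly"
[1,3] N/NP  >  k=2
[0,3] S  >  k=1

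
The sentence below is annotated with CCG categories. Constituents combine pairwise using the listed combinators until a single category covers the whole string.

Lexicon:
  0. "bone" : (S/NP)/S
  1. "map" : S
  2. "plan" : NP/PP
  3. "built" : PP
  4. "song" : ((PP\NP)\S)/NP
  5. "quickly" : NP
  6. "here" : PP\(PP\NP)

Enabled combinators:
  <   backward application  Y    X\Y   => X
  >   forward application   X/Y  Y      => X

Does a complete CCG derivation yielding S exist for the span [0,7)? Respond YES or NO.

(S/NP)/S S NP/PP PP ((PP\NP)\S)/NP NP PP\(PP\NP)
CKY chart[0,7] = {PP}; S ∉ chart

NO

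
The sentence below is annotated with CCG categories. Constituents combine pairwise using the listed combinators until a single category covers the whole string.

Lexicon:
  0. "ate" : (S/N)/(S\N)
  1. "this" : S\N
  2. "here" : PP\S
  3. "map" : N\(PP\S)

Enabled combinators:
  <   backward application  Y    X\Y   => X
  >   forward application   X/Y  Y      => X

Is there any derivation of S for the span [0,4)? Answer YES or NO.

[0,4] S   >
  [0,2] S/N   >
    [0,1] "ate" : (S/N)/(S\N)
    [1,2] "this" : S\N
  [2,4] N   <
    [2,3] "here" : PP\S
    [3,4] "map" : N\(PP\S)

YES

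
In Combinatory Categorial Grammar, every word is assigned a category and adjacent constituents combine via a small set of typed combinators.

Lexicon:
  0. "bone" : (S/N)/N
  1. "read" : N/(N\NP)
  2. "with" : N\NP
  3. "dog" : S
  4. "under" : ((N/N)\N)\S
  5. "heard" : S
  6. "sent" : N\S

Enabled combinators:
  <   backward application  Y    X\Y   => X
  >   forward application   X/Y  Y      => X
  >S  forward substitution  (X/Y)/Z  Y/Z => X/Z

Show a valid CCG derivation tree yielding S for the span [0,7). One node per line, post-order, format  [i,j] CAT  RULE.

[0,1] (S/N)/N  lex  "bone"
[1,2] N/(N\NP)  lex  "read"
[2,3] N\NP  lex  "with"
[1,3] N  >  k=2
[3,4] S  lex  "dog"
[4,5] ((N/N)\N)\S  lex  "under"
[3,5] (N/N)\N  <  k=4
[1,5] N/N  <  k=3
[0,5] S/N  >S  k=1
[5,6] S  lex  "heard"
[6,7] N\S  lex  "sent"
[5,7] N  <  k=6
[0,7] S  >  k=5

[0,7] S   >
  [0,5] S/N   >S
    [0,1] "bone" : (S/N)/N
    [1,5] N/N   <
      [1,3] N   >
        [1,2] "read" : N/(N\NP)
        [2,3] "with" : N\NP
      [3,5] (N/N)\N   <
        [3,4] "dog" : S
        [4,5] "under" : ((N/N)\N)\S
  [5,7] N   <
    [5,6] "heard" : S
    [6,7] "sent" : N\S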